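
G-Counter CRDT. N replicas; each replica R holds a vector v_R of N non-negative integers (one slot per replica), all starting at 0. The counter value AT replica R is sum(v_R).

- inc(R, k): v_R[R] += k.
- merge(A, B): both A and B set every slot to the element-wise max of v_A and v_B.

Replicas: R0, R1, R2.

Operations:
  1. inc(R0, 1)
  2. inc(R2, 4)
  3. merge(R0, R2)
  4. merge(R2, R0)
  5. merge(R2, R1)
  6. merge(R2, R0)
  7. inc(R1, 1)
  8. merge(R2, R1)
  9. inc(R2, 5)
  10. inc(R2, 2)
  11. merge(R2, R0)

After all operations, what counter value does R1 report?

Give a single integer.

Answer: 6

Derivation:
Op 1: inc R0 by 1 -> R0=(1,0,0) value=1
Op 2: inc R2 by 4 -> R2=(0,0,4) value=4
Op 3: merge R0<->R2 -> R0=(1,0,4) R2=(1,0,4)
Op 4: merge R2<->R0 -> R2=(1,0,4) R0=(1,0,4)
Op 5: merge R2<->R1 -> R2=(1,0,4) R1=(1,0,4)
Op 6: merge R2<->R0 -> R2=(1,0,4) R0=(1,0,4)
Op 7: inc R1 by 1 -> R1=(1,1,4) value=6
Op 8: merge R2<->R1 -> R2=(1,1,4) R1=(1,1,4)
Op 9: inc R2 by 5 -> R2=(1,1,9) value=11
Op 10: inc R2 by 2 -> R2=(1,1,11) value=13
Op 11: merge R2<->R0 -> R2=(1,1,11) R0=(1,1,11)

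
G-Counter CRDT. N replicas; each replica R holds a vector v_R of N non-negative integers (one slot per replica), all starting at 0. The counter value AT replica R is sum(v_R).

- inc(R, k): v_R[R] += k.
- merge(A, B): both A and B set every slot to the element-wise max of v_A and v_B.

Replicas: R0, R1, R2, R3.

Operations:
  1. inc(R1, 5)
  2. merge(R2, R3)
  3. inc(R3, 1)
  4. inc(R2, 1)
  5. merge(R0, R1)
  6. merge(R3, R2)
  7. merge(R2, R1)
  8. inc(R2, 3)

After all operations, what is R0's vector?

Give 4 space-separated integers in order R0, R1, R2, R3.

Op 1: inc R1 by 5 -> R1=(0,5,0,0) value=5
Op 2: merge R2<->R3 -> R2=(0,0,0,0) R3=(0,0,0,0)
Op 3: inc R3 by 1 -> R3=(0,0,0,1) value=1
Op 4: inc R2 by 1 -> R2=(0,0,1,0) value=1
Op 5: merge R0<->R1 -> R0=(0,5,0,0) R1=(0,5,0,0)
Op 6: merge R3<->R2 -> R3=(0,0,1,1) R2=(0,0,1,1)
Op 7: merge R2<->R1 -> R2=(0,5,1,1) R1=(0,5,1,1)
Op 8: inc R2 by 3 -> R2=(0,5,4,1) value=10

Answer: 0 5 0 0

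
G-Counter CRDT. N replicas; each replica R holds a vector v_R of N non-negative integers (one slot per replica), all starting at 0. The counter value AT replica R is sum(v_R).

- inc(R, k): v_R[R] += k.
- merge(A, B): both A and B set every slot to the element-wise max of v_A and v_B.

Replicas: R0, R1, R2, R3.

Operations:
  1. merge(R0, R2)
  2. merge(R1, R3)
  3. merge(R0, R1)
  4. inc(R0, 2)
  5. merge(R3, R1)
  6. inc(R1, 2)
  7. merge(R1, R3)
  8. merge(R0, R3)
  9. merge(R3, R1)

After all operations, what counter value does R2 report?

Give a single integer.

Op 1: merge R0<->R2 -> R0=(0,0,0,0) R2=(0,0,0,0)
Op 2: merge R1<->R3 -> R1=(0,0,0,0) R3=(0,0,0,0)
Op 3: merge R0<->R1 -> R0=(0,0,0,0) R1=(0,0,0,0)
Op 4: inc R0 by 2 -> R0=(2,0,0,0) value=2
Op 5: merge R3<->R1 -> R3=(0,0,0,0) R1=(0,0,0,0)
Op 6: inc R1 by 2 -> R1=(0,2,0,0) value=2
Op 7: merge R1<->R3 -> R1=(0,2,0,0) R3=(0,2,0,0)
Op 8: merge R0<->R3 -> R0=(2,2,0,0) R3=(2,2,0,0)
Op 9: merge R3<->R1 -> R3=(2,2,0,0) R1=(2,2,0,0)

Answer: 0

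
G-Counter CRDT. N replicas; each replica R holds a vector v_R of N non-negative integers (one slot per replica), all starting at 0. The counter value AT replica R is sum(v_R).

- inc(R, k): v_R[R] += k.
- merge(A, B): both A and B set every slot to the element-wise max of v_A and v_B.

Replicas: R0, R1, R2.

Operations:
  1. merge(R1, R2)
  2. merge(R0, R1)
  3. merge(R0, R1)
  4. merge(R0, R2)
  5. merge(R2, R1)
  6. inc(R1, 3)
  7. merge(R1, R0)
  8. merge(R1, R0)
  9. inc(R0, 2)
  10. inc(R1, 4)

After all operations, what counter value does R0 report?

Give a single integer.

Op 1: merge R1<->R2 -> R1=(0,0,0) R2=(0,0,0)
Op 2: merge R0<->R1 -> R0=(0,0,0) R1=(0,0,0)
Op 3: merge R0<->R1 -> R0=(0,0,0) R1=(0,0,0)
Op 4: merge R0<->R2 -> R0=(0,0,0) R2=(0,0,0)
Op 5: merge R2<->R1 -> R2=(0,0,0) R1=(0,0,0)
Op 6: inc R1 by 3 -> R1=(0,3,0) value=3
Op 7: merge R1<->R0 -> R1=(0,3,0) R0=(0,3,0)
Op 8: merge R1<->R0 -> R1=(0,3,0) R0=(0,3,0)
Op 9: inc R0 by 2 -> R0=(2,3,0) value=5
Op 10: inc R1 by 4 -> R1=(0,7,0) value=7

Answer: 5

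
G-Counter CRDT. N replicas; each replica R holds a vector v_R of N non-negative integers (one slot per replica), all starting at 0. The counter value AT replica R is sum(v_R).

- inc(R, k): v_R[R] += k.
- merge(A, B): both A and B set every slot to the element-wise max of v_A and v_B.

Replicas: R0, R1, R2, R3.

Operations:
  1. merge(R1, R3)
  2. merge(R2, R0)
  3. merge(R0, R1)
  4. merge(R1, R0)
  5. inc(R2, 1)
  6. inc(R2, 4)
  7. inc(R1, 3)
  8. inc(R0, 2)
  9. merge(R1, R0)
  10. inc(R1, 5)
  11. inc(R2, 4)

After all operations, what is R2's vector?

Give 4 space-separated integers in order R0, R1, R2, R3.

Answer: 0 0 9 0

Derivation:
Op 1: merge R1<->R3 -> R1=(0,0,0,0) R3=(0,0,0,0)
Op 2: merge R2<->R0 -> R2=(0,0,0,0) R0=(0,0,0,0)
Op 3: merge R0<->R1 -> R0=(0,0,0,0) R1=(0,0,0,0)
Op 4: merge R1<->R0 -> R1=(0,0,0,0) R0=(0,0,0,0)
Op 5: inc R2 by 1 -> R2=(0,0,1,0) value=1
Op 6: inc R2 by 4 -> R2=(0,0,5,0) value=5
Op 7: inc R1 by 3 -> R1=(0,3,0,0) value=3
Op 8: inc R0 by 2 -> R0=(2,0,0,0) value=2
Op 9: merge R1<->R0 -> R1=(2,3,0,0) R0=(2,3,0,0)
Op 10: inc R1 by 5 -> R1=(2,8,0,0) value=10
Op 11: inc R2 by 4 -> R2=(0,0,9,0) value=9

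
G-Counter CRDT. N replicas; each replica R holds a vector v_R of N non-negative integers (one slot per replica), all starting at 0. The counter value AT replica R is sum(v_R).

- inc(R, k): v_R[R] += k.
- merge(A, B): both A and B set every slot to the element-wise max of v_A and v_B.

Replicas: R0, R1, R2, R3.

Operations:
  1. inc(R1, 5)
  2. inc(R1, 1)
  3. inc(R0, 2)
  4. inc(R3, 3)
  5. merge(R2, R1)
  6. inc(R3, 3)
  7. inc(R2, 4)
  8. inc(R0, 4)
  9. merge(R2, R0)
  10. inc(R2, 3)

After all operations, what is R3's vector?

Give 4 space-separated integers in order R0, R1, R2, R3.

Answer: 0 0 0 6

Derivation:
Op 1: inc R1 by 5 -> R1=(0,5,0,0) value=5
Op 2: inc R1 by 1 -> R1=(0,6,0,0) value=6
Op 3: inc R0 by 2 -> R0=(2,0,0,0) value=2
Op 4: inc R3 by 3 -> R3=(0,0,0,3) value=3
Op 5: merge R2<->R1 -> R2=(0,6,0,0) R1=(0,6,0,0)
Op 6: inc R3 by 3 -> R3=(0,0,0,6) value=6
Op 7: inc R2 by 4 -> R2=(0,6,4,0) value=10
Op 8: inc R0 by 4 -> R0=(6,0,0,0) value=6
Op 9: merge R2<->R0 -> R2=(6,6,4,0) R0=(6,6,4,0)
Op 10: inc R2 by 3 -> R2=(6,6,7,0) value=19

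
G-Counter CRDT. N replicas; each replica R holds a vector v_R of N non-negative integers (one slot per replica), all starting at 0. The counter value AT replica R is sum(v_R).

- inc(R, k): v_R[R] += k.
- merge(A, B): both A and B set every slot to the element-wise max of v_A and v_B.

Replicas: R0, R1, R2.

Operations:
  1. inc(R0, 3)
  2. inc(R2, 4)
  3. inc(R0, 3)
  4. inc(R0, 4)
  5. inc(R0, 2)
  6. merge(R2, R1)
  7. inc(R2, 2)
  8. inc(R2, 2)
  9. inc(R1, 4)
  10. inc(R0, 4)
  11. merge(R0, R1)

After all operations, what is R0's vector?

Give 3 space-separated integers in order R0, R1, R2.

Answer: 16 4 4

Derivation:
Op 1: inc R0 by 3 -> R0=(3,0,0) value=3
Op 2: inc R2 by 4 -> R2=(0,0,4) value=4
Op 3: inc R0 by 3 -> R0=(6,0,0) value=6
Op 4: inc R0 by 4 -> R0=(10,0,0) value=10
Op 5: inc R0 by 2 -> R0=(12,0,0) value=12
Op 6: merge R2<->R1 -> R2=(0,0,4) R1=(0,0,4)
Op 7: inc R2 by 2 -> R2=(0,0,6) value=6
Op 8: inc R2 by 2 -> R2=(0,0,8) value=8
Op 9: inc R1 by 4 -> R1=(0,4,4) value=8
Op 10: inc R0 by 4 -> R0=(16,0,0) value=16
Op 11: merge R0<->R1 -> R0=(16,4,4) R1=(16,4,4)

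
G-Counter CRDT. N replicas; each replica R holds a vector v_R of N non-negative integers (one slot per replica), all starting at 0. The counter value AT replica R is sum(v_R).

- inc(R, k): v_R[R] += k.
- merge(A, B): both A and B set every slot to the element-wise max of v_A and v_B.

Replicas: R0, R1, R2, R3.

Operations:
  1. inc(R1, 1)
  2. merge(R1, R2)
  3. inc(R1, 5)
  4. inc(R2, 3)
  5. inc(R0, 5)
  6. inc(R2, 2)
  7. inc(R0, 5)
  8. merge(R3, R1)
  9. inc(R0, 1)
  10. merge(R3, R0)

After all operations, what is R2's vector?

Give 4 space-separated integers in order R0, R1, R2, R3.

Answer: 0 1 5 0

Derivation:
Op 1: inc R1 by 1 -> R1=(0,1,0,0) value=1
Op 2: merge R1<->R2 -> R1=(0,1,0,0) R2=(0,1,0,0)
Op 3: inc R1 by 5 -> R1=(0,6,0,0) value=6
Op 4: inc R2 by 3 -> R2=(0,1,3,0) value=4
Op 5: inc R0 by 5 -> R0=(5,0,0,0) value=5
Op 6: inc R2 by 2 -> R2=(0,1,5,0) value=6
Op 7: inc R0 by 5 -> R0=(10,0,0,0) value=10
Op 8: merge R3<->R1 -> R3=(0,6,0,0) R1=(0,6,0,0)
Op 9: inc R0 by 1 -> R0=(11,0,0,0) value=11
Op 10: merge R3<->R0 -> R3=(11,6,0,0) R0=(11,6,0,0)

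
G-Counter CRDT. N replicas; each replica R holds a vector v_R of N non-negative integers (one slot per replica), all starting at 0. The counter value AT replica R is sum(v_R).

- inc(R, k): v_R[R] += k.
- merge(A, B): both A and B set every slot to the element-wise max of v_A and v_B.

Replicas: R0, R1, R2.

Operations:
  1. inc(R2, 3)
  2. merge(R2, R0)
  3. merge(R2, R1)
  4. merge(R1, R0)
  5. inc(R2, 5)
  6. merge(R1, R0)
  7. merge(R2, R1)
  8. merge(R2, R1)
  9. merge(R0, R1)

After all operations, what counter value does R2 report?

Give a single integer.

Op 1: inc R2 by 3 -> R2=(0,0,3) value=3
Op 2: merge R2<->R0 -> R2=(0,0,3) R0=(0,0,3)
Op 3: merge R2<->R1 -> R2=(0,0,3) R1=(0,0,3)
Op 4: merge R1<->R0 -> R1=(0,0,3) R0=(0,0,3)
Op 5: inc R2 by 5 -> R2=(0,0,8) value=8
Op 6: merge R1<->R0 -> R1=(0,0,3) R0=(0,0,3)
Op 7: merge R2<->R1 -> R2=(0,0,8) R1=(0,0,8)
Op 8: merge R2<->R1 -> R2=(0,0,8) R1=(0,0,8)
Op 9: merge R0<->R1 -> R0=(0,0,8) R1=(0,0,8)

Answer: 8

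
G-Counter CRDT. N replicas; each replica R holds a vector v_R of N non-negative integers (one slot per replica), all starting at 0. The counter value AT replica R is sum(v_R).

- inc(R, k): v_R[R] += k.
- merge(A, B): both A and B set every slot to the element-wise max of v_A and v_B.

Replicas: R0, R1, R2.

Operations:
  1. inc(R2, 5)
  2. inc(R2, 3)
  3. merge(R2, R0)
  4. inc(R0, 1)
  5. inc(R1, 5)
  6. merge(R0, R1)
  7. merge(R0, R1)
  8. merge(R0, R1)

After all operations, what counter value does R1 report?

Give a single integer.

Op 1: inc R2 by 5 -> R2=(0,0,5) value=5
Op 2: inc R2 by 3 -> R2=(0,0,8) value=8
Op 3: merge R2<->R0 -> R2=(0,0,8) R0=(0,0,8)
Op 4: inc R0 by 1 -> R0=(1,0,8) value=9
Op 5: inc R1 by 5 -> R1=(0,5,0) value=5
Op 6: merge R0<->R1 -> R0=(1,5,8) R1=(1,5,8)
Op 7: merge R0<->R1 -> R0=(1,5,8) R1=(1,5,8)
Op 8: merge R0<->R1 -> R0=(1,5,8) R1=(1,5,8)

Answer: 14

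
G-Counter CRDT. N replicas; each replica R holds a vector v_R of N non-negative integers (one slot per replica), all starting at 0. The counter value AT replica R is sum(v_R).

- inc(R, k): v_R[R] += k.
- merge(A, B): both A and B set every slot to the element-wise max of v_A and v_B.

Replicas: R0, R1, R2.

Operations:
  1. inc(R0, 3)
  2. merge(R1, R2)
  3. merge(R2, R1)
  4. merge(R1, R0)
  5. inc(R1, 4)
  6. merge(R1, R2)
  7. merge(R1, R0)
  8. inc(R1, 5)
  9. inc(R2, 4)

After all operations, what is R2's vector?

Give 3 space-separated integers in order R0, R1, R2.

Answer: 3 4 4

Derivation:
Op 1: inc R0 by 3 -> R0=(3,0,0) value=3
Op 2: merge R1<->R2 -> R1=(0,0,0) R2=(0,0,0)
Op 3: merge R2<->R1 -> R2=(0,0,0) R1=(0,0,0)
Op 4: merge R1<->R0 -> R1=(3,0,0) R0=(3,0,0)
Op 5: inc R1 by 4 -> R1=(3,4,0) value=7
Op 6: merge R1<->R2 -> R1=(3,4,0) R2=(3,4,0)
Op 7: merge R1<->R0 -> R1=(3,4,0) R0=(3,4,0)
Op 8: inc R1 by 5 -> R1=(3,9,0) value=12
Op 9: inc R2 by 4 -> R2=(3,4,4) value=11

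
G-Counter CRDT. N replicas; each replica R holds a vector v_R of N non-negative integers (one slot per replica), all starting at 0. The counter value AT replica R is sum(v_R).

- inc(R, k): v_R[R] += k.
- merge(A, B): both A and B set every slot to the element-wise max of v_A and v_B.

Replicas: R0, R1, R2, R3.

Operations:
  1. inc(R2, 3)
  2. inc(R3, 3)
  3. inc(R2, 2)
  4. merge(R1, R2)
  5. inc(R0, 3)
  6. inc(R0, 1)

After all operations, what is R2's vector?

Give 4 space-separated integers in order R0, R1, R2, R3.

Answer: 0 0 5 0

Derivation:
Op 1: inc R2 by 3 -> R2=(0,0,3,0) value=3
Op 2: inc R3 by 3 -> R3=(0,0,0,3) value=3
Op 3: inc R2 by 2 -> R2=(0,0,5,0) value=5
Op 4: merge R1<->R2 -> R1=(0,0,5,0) R2=(0,0,5,0)
Op 5: inc R0 by 3 -> R0=(3,0,0,0) value=3
Op 6: inc R0 by 1 -> R0=(4,0,0,0) value=4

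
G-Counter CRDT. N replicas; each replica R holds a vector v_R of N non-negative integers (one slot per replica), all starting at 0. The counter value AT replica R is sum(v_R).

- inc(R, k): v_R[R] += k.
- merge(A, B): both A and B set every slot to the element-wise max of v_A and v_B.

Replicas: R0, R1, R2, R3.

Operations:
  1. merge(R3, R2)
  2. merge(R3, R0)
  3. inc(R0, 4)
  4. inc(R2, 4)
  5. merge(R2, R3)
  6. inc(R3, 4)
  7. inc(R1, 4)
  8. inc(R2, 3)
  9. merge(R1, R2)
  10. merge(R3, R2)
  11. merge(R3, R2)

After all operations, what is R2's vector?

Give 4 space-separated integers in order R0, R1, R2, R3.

Answer: 0 4 7 4

Derivation:
Op 1: merge R3<->R2 -> R3=(0,0,0,0) R2=(0,0,0,0)
Op 2: merge R3<->R0 -> R3=(0,0,0,0) R0=(0,0,0,0)
Op 3: inc R0 by 4 -> R0=(4,0,0,0) value=4
Op 4: inc R2 by 4 -> R2=(0,0,4,0) value=4
Op 5: merge R2<->R3 -> R2=(0,0,4,0) R3=(0,0,4,0)
Op 6: inc R3 by 4 -> R3=(0,0,4,4) value=8
Op 7: inc R1 by 4 -> R1=(0,4,0,0) value=4
Op 8: inc R2 by 3 -> R2=(0,0,7,0) value=7
Op 9: merge R1<->R2 -> R1=(0,4,7,0) R2=(0,4,7,0)
Op 10: merge R3<->R2 -> R3=(0,4,7,4) R2=(0,4,7,4)
Op 11: merge R3<->R2 -> R3=(0,4,7,4) R2=(0,4,7,4)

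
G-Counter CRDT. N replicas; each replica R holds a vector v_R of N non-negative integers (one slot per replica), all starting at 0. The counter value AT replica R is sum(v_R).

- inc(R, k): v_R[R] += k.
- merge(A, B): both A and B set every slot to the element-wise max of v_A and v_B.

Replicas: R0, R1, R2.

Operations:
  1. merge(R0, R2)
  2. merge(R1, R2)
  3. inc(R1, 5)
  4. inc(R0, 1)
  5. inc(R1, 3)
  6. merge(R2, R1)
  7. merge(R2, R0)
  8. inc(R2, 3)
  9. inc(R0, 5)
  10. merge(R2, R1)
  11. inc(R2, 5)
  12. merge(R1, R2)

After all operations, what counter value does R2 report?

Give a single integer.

Answer: 17

Derivation:
Op 1: merge R0<->R2 -> R0=(0,0,0) R2=(0,0,0)
Op 2: merge R1<->R2 -> R1=(0,0,0) R2=(0,0,0)
Op 3: inc R1 by 5 -> R1=(0,5,0) value=5
Op 4: inc R0 by 1 -> R0=(1,0,0) value=1
Op 5: inc R1 by 3 -> R1=(0,8,0) value=8
Op 6: merge R2<->R1 -> R2=(0,8,0) R1=(0,8,0)
Op 7: merge R2<->R0 -> R2=(1,8,0) R0=(1,8,0)
Op 8: inc R2 by 3 -> R2=(1,8,3) value=12
Op 9: inc R0 by 5 -> R0=(6,8,0) value=14
Op 10: merge R2<->R1 -> R2=(1,8,3) R1=(1,8,3)
Op 11: inc R2 by 5 -> R2=(1,8,8) value=17
Op 12: merge R1<->R2 -> R1=(1,8,8) R2=(1,8,8)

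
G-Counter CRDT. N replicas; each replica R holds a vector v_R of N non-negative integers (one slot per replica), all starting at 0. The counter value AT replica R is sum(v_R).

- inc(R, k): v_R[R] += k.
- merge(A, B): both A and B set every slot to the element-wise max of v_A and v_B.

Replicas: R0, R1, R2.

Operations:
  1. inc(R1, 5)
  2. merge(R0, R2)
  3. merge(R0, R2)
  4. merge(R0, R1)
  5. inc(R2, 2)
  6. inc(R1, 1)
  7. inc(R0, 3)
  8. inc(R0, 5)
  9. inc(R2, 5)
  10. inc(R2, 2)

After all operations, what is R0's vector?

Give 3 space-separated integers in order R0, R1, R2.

Op 1: inc R1 by 5 -> R1=(0,5,0) value=5
Op 2: merge R0<->R2 -> R0=(0,0,0) R2=(0,0,0)
Op 3: merge R0<->R2 -> R0=(0,0,0) R2=(0,0,0)
Op 4: merge R0<->R1 -> R0=(0,5,0) R1=(0,5,0)
Op 5: inc R2 by 2 -> R2=(0,0,2) value=2
Op 6: inc R1 by 1 -> R1=(0,6,0) value=6
Op 7: inc R0 by 3 -> R0=(3,5,0) value=8
Op 8: inc R0 by 5 -> R0=(8,5,0) value=13
Op 9: inc R2 by 5 -> R2=(0,0,7) value=7
Op 10: inc R2 by 2 -> R2=(0,0,9) value=9

Answer: 8 5 0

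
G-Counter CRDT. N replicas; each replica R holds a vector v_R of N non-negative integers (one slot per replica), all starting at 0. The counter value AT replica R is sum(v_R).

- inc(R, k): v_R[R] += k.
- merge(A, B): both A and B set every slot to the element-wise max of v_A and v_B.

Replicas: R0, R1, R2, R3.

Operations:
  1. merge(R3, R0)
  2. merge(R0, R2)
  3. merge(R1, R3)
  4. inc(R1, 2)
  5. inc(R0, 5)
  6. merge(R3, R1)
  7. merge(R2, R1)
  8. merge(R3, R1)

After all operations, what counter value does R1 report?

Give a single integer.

Op 1: merge R3<->R0 -> R3=(0,0,0,0) R0=(0,0,0,0)
Op 2: merge R0<->R2 -> R0=(0,0,0,0) R2=(0,0,0,0)
Op 3: merge R1<->R3 -> R1=(0,0,0,0) R3=(0,0,0,0)
Op 4: inc R1 by 2 -> R1=(0,2,0,0) value=2
Op 5: inc R0 by 5 -> R0=(5,0,0,0) value=5
Op 6: merge R3<->R1 -> R3=(0,2,0,0) R1=(0,2,0,0)
Op 7: merge R2<->R1 -> R2=(0,2,0,0) R1=(0,2,0,0)
Op 8: merge R3<->R1 -> R3=(0,2,0,0) R1=(0,2,0,0)

Answer: 2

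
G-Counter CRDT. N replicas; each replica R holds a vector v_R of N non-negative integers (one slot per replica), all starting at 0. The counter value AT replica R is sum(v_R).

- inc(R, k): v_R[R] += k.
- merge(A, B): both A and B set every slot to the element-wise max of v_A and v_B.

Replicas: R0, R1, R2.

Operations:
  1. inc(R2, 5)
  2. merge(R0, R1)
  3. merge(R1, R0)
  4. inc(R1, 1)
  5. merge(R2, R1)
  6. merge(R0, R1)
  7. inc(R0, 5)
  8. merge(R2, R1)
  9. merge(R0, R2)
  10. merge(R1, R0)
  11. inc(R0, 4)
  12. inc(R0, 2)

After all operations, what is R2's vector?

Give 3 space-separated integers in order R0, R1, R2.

Op 1: inc R2 by 5 -> R2=(0,0,5) value=5
Op 2: merge R0<->R1 -> R0=(0,0,0) R1=(0,0,0)
Op 3: merge R1<->R0 -> R1=(0,0,0) R0=(0,0,0)
Op 4: inc R1 by 1 -> R1=(0,1,0) value=1
Op 5: merge R2<->R1 -> R2=(0,1,5) R1=(0,1,5)
Op 6: merge R0<->R1 -> R0=(0,1,5) R1=(0,1,5)
Op 7: inc R0 by 5 -> R0=(5,1,5) value=11
Op 8: merge R2<->R1 -> R2=(0,1,5) R1=(0,1,5)
Op 9: merge R0<->R2 -> R0=(5,1,5) R2=(5,1,5)
Op 10: merge R1<->R0 -> R1=(5,1,5) R0=(5,1,5)
Op 11: inc R0 by 4 -> R0=(9,1,5) value=15
Op 12: inc R0 by 2 -> R0=(11,1,5) value=17

Answer: 5 1 5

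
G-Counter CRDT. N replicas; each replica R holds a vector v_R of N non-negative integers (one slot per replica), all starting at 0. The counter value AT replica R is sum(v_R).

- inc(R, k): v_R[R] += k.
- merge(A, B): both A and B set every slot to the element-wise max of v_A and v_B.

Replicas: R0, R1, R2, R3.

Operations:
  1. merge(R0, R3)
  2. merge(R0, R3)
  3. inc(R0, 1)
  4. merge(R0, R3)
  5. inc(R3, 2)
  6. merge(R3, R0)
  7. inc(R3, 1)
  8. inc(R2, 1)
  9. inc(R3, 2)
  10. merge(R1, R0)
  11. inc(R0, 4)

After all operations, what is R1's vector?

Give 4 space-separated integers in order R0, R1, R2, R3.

Answer: 1 0 0 2

Derivation:
Op 1: merge R0<->R3 -> R0=(0,0,0,0) R3=(0,0,0,0)
Op 2: merge R0<->R3 -> R0=(0,0,0,0) R3=(0,0,0,0)
Op 3: inc R0 by 1 -> R0=(1,0,0,0) value=1
Op 4: merge R0<->R3 -> R0=(1,0,0,0) R3=(1,0,0,0)
Op 5: inc R3 by 2 -> R3=(1,0,0,2) value=3
Op 6: merge R3<->R0 -> R3=(1,0,0,2) R0=(1,0,0,2)
Op 7: inc R3 by 1 -> R3=(1,0,0,3) value=4
Op 8: inc R2 by 1 -> R2=(0,0,1,0) value=1
Op 9: inc R3 by 2 -> R3=(1,0,0,5) value=6
Op 10: merge R1<->R0 -> R1=(1,0,0,2) R0=(1,0,0,2)
Op 11: inc R0 by 4 -> R0=(5,0,0,2) value=7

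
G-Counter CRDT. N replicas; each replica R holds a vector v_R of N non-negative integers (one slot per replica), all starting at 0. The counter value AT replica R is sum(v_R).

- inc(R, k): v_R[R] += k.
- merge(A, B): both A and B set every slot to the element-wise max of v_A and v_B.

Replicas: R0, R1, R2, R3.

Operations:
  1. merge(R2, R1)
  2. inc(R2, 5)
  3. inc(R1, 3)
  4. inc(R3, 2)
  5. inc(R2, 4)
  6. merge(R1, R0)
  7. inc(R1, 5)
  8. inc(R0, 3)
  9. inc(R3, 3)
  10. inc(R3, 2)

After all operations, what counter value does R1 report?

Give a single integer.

Answer: 8

Derivation:
Op 1: merge R2<->R1 -> R2=(0,0,0,0) R1=(0,0,0,0)
Op 2: inc R2 by 5 -> R2=(0,0,5,0) value=5
Op 3: inc R1 by 3 -> R1=(0,3,0,0) value=3
Op 4: inc R3 by 2 -> R3=(0,0,0,2) value=2
Op 5: inc R2 by 4 -> R2=(0,0,9,0) value=9
Op 6: merge R1<->R0 -> R1=(0,3,0,0) R0=(0,3,0,0)
Op 7: inc R1 by 5 -> R1=(0,8,0,0) value=8
Op 8: inc R0 by 3 -> R0=(3,3,0,0) value=6
Op 9: inc R3 by 3 -> R3=(0,0,0,5) value=5
Op 10: inc R3 by 2 -> R3=(0,0,0,7) value=7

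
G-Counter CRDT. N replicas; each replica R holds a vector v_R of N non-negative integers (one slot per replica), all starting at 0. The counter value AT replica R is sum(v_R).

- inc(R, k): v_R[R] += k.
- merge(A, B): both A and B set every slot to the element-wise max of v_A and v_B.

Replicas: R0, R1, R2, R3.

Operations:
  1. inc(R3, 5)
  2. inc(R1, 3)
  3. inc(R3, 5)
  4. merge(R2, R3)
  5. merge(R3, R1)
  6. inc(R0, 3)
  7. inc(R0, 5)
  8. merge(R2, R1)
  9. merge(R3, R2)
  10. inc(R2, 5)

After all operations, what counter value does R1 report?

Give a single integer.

Op 1: inc R3 by 5 -> R3=(0,0,0,5) value=5
Op 2: inc R1 by 3 -> R1=(0,3,0,0) value=3
Op 3: inc R3 by 5 -> R3=(0,0,0,10) value=10
Op 4: merge R2<->R3 -> R2=(0,0,0,10) R3=(0,0,0,10)
Op 5: merge R3<->R1 -> R3=(0,3,0,10) R1=(0,3,0,10)
Op 6: inc R0 by 3 -> R0=(3,0,0,0) value=3
Op 7: inc R0 by 5 -> R0=(8,0,0,0) value=8
Op 8: merge R2<->R1 -> R2=(0,3,0,10) R1=(0,3,0,10)
Op 9: merge R3<->R2 -> R3=(0,3,0,10) R2=(0,3,0,10)
Op 10: inc R2 by 5 -> R2=(0,3,5,10) value=18

Answer: 13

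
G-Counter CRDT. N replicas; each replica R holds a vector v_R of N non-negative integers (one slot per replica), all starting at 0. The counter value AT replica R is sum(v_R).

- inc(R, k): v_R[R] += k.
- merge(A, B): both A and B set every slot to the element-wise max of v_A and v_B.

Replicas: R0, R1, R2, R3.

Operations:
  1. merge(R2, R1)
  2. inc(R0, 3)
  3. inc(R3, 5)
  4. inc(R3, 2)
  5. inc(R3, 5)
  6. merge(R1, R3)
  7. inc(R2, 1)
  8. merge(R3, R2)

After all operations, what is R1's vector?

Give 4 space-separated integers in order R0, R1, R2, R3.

Answer: 0 0 0 12

Derivation:
Op 1: merge R2<->R1 -> R2=(0,0,0,0) R1=(0,0,0,0)
Op 2: inc R0 by 3 -> R0=(3,0,0,0) value=3
Op 3: inc R3 by 5 -> R3=(0,0,0,5) value=5
Op 4: inc R3 by 2 -> R3=(0,0,0,7) value=7
Op 5: inc R3 by 5 -> R3=(0,0,0,12) value=12
Op 6: merge R1<->R3 -> R1=(0,0,0,12) R3=(0,0,0,12)
Op 7: inc R2 by 1 -> R2=(0,0,1,0) value=1
Op 8: merge R3<->R2 -> R3=(0,0,1,12) R2=(0,0,1,12)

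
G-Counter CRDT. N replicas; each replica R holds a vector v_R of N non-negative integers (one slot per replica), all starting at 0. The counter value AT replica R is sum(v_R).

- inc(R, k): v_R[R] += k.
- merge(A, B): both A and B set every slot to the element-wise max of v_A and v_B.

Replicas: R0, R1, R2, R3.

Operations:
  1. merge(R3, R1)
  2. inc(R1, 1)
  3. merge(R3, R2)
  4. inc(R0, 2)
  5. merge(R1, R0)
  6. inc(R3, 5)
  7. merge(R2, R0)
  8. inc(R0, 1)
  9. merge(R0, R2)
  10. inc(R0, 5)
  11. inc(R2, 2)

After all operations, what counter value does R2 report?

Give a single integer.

Answer: 6

Derivation:
Op 1: merge R3<->R1 -> R3=(0,0,0,0) R1=(0,0,0,0)
Op 2: inc R1 by 1 -> R1=(0,1,0,0) value=1
Op 3: merge R3<->R2 -> R3=(0,0,0,0) R2=(0,0,0,0)
Op 4: inc R0 by 2 -> R0=(2,0,0,0) value=2
Op 5: merge R1<->R0 -> R1=(2,1,0,0) R0=(2,1,0,0)
Op 6: inc R3 by 5 -> R3=(0,0,0,5) value=5
Op 7: merge R2<->R0 -> R2=(2,1,0,0) R0=(2,1,0,0)
Op 8: inc R0 by 1 -> R0=(3,1,0,0) value=4
Op 9: merge R0<->R2 -> R0=(3,1,0,0) R2=(3,1,0,0)
Op 10: inc R0 by 5 -> R0=(8,1,0,0) value=9
Op 11: inc R2 by 2 -> R2=(3,1,2,0) value=6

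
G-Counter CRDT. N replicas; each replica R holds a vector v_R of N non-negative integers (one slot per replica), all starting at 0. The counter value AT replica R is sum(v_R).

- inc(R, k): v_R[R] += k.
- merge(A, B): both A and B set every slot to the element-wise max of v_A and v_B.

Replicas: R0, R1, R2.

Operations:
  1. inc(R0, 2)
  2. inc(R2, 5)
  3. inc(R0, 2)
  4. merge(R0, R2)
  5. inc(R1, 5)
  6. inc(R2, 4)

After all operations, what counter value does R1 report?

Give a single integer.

Op 1: inc R0 by 2 -> R0=(2,0,0) value=2
Op 2: inc R2 by 5 -> R2=(0,0,5) value=5
Op 3: inc R0 by 2 -> R0=(4,0,0) value=4
Op 4: merge R0<->R2 -> R0=(4,0,5) R2=(4,0,5)
Op 5: inc R1 by 5 -> R1=(0,5,0) value=5
Op 6: inc R2 by 4 -> R2=(4,0,9) value=13

Answer: 5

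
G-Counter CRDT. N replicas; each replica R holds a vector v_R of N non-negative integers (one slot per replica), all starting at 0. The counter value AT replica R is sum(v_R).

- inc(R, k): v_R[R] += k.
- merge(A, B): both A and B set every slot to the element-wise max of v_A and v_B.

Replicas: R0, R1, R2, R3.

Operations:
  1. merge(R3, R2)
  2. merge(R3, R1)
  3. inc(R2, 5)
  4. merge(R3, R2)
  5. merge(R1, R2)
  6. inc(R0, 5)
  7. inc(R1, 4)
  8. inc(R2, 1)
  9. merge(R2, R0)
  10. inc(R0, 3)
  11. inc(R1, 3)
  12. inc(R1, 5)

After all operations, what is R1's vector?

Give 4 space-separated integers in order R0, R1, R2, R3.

Answer: 0 12 5 0

Derivation:
Op 1: merge R3<->R2 -> R3=(0,0,0,0) R2=(0,0,0,0)
Op 2: merge R3<->R1 -> R3=(0,0,0,0) R1=(0,0,0,0)
Op 3: inc R2 by 5 -> R2=(0,0,5,0) value=5
Op 4: merge R3<->R2 -> R3=(0,0,5,0) R2=(0,0,5,0)
Op 5: merge R1<->R2 -> R1=(0,0,5,0) R2=(0,0,5,0)
Op 6: inc R0 by 5 -> R0=(5,0,0,0) value=5
Op 7: inc R1 by 4 -> R1=(0,4,5,0) value=9
Op 8: inc R2 by 1 -> R2=(0,0,6,0) value=6
Op 9: merge R2<->R0 -> R2=(5,0,6,0) R0=(5,0,6,0)
Op 10: inc R0 by 3 -> R0=(8,0,6,0) value=14
Op 11: inc R1 by 3 -> R1=(0,7,5,0) value=12
Op 12: inc R1 by 5 -> R1=(0,12,5,0) value=17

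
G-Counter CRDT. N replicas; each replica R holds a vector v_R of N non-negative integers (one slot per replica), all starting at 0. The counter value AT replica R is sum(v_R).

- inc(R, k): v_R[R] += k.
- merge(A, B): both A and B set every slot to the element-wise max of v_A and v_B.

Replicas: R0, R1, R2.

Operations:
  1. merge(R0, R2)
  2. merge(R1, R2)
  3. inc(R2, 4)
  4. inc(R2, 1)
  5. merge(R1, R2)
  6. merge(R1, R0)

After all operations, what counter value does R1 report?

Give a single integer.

Answer: 5

Derivation:
Op 1: merge R0<->R2 -> R0=(0,0,0) R2=(0,0,0)
Op 2: merge R1<->R2 -> R1=(0,0,0) R2=(0,0,0)
Op 3: inc R2 by 4 -> R2=(0,0,4) value=4
Op 4: inc R2 by 1 -> R2=(0,0,5) value=5
Op 5: merge R1<->R2 -> R1=(0,0,5) R2=(0,0,5)
Op 6: merge R1<->R0 -> R1=(0,0,5) R0=(0,0,5)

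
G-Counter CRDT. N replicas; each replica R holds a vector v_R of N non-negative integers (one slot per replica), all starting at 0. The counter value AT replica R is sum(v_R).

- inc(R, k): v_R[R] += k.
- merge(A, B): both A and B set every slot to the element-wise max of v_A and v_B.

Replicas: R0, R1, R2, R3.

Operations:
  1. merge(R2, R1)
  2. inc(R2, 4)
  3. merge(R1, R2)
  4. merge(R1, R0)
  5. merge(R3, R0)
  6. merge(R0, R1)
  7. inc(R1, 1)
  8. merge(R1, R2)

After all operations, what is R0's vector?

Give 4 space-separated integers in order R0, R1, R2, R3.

Op 1: merge R2<->R1 -> R2=(0,0,0,0) R1=(0,0,0,0)
Op 2: inc R2 by 4 -> R2=(0,0,4,0) value=4
Op 3: merge R1<->R2 -> R1=(0,0,4,0) R2=(0,0,4,0)
Op 4: merge R1<->R0 -> R1=(0,0,4,0) R0=(0,0,4,0)
Op 5: merge R3<->R0 -> R3=(0,0,4,0) R0=(0,0,4,0)
Op 6: merge R0<->R1 -> R0=(0,0,4,0) R1=(0,0,4,0)
Op 7: inc R1 by 1 -> R1=(0,1,4,0) value=5
Op 8: merge R1<->R2 -> R1=(0,1,4,0) R2=(0,1,4,0)

Answer: 0 0 4 0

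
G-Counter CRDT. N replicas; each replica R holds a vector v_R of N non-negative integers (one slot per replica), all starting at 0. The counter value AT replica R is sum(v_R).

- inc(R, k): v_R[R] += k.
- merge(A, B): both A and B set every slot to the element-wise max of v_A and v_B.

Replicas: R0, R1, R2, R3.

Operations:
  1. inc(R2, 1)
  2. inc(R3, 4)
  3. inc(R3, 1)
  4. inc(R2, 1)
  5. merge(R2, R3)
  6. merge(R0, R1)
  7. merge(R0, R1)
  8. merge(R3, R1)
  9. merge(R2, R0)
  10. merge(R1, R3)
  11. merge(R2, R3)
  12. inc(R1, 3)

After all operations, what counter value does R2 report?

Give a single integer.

Answer: 7

Derivation:
Op 1: inc R2 by 1 -> R2=(0,0,1,0) value=1
Op 2: inc R3 by 4 -> R3=(0,0,0,4) value=4
Op 3: inc R3 by 1 -> R3=(0,0,0,5) value=5
Op 4: inc R2 by 1 -> R2=(0,0,2,0) value=2
Op 5: merge R2<->R3 -> R2=(0,0,2,5) R3=(0,0,2,5)
Op 6: merge R0<->R1 -> R0=(0,0,0,0) R1=(0,0,0,0)
Op 7: merge R0<->R1 -> R0=(0,0,0,0) R1=(0,0,0,0)
Op 8: merge R3<->R1 -> R3=(0,0,2,5) R1=(0,0,2,5)
Op 9: merge R2<->R0 -> R2=(0,0,2,5) R0=(0,0,2,5)
Op 10: merge R1<->R3 -> R1=(0,0,2,5) R3=(0,0,2,5)
Op 11: merge R2<->R3 -> R2=(0,0,2,5) R3=(0,0,2,5)
Op 12: inc R1 by 3 -> R1=(0,3,2,5) value=10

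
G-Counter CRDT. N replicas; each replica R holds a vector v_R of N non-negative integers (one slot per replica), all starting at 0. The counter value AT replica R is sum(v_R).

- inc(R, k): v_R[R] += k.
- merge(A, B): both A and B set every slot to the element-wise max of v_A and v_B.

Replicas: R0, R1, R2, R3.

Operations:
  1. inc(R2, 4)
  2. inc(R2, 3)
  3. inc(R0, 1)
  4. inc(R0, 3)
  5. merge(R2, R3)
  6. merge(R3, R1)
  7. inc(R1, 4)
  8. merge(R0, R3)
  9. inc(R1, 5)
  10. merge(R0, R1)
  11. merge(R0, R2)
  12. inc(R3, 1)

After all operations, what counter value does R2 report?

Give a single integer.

Answer: 20

Derivation:
Op 1: inc R2 by 4 -> R2=(0,0,4,0) value=4
Op 2: inc R2 by 3 -> R2=(0,0,7,0) value=7
Op 3: inc R0 by 1 -> R0=(1,0,0,0) value=1
Op 4: inc R0 by 3 -> R0=(4,0,0,0) value=4
Op 5: merge R2<->R3 -> R2=(0,0,7,0) R3=(0,0,7,0)
Op 6: merge R3<->R1 -> R3=(0,0,7,0) R1=(0,0,7,0)
Op 7: inc R1 by 4 -> R1=(0,4,7,0) value=11
Op 8: merge R0<->R3 -> R0=(4,0,7,0) R3=(4,0,7,0)
Op 9: inc R1 by 5 -> R1=(0,9,7,0) value=16
Op 10: merge R0<->R1 -> R0=(4,9,7,0) R1=(4,9,7,0)
Op 11: merge R0<->R2 -> R0=(4,9,7,0) R2=(4,9,7,0)
Op 12: inc R3 by 1 -> R3=(4,0,7,1) value=12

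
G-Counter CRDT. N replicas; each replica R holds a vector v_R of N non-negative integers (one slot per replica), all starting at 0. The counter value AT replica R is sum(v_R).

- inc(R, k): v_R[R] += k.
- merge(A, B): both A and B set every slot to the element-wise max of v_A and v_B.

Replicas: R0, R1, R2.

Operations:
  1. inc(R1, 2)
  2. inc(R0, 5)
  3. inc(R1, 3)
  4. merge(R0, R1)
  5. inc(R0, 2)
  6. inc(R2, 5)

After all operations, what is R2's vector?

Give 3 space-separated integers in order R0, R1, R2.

Op 1: inc R1 by 2 -> R1=(0,2,0) value=2
Op 2: inc R0 by 5 -> R0=(5,0,0) value=5
Op 3: inc R1 by 3 -> R1=(0,5,0) value=5
Op 4: merge R0<->R1 -> R0=(5,5,0) R1=(5,5,0)
Op 5: inc R0 by 2 -> R0=(7,5,0) value=12
Op 6: inc R2 by 5 -> R2=(0,0,5) value=5

Answer: 0 0 5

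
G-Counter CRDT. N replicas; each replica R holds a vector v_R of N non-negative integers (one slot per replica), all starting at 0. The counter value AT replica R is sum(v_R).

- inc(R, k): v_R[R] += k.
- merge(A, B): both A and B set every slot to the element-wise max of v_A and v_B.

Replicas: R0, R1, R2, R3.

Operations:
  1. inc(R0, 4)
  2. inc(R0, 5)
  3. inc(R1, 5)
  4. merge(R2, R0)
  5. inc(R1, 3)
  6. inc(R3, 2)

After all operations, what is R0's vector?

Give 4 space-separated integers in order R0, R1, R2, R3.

Answer: 9 0 0 0

Derivation:
Op 1: inc R0 by 4 -> R0=(4,0,0,0) value=4
Op 2: inc R0 by 5 -> R0=(9,0,0,0) value=9
Op 3: inc R1 by 5 -> R1=(0,5,0,0) value=5
Op 4: merge R2<->R0 -> R2=(9,0,0,0) R0=(9,0,0,0)
Op 5: inc R1 by 3 -> R1=(0,8,0,0) value=8
Op 6: inc R3 by 2 -> R3=(0,0,0,2) value=2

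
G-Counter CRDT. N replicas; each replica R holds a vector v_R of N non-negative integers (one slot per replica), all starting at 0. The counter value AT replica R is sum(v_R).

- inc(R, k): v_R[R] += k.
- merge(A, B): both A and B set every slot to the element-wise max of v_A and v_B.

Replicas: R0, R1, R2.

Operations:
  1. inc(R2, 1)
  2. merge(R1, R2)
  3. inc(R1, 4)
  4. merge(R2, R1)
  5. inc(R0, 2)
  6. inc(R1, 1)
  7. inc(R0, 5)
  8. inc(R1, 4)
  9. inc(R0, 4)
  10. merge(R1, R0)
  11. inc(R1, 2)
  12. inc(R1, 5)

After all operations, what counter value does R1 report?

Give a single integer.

Op 1: inc R2 by 1 -> R2=(0,0,1) value=1
Op 2: merge R1<->R2 -> R1=(0,0,1) R2=(0,0,1)
Op 3: inc R1 by 4 -> R1=(0,4,1) value=5
Op 4: merge R2<->R1 -> R2=(0,4,1) R1=(0,4,1)
Op 5: inc R0 by 2 -> R0=(2,0,0) value=2
Op 6: inc R1 by 1 -> R1=(0,5,1) value=6
Op 7: inc R0 by 5 -> R0=(7,0,0) value=7
Op 8: inc R1 by 4 -> R1=(0,9,1) value=10
Op 9: inc R0 by 4 -> R0=(11,0,0) value=11
Op 10: merge R1<->R0 -> R1=(11,9,1) R0=(11,9,1)
Op 11: inc R1 by 2 -> R1=(11,11,1) value=23
Op 12: inc R1 by 5 -> R1=(11,16,1) value=28

Answer: 28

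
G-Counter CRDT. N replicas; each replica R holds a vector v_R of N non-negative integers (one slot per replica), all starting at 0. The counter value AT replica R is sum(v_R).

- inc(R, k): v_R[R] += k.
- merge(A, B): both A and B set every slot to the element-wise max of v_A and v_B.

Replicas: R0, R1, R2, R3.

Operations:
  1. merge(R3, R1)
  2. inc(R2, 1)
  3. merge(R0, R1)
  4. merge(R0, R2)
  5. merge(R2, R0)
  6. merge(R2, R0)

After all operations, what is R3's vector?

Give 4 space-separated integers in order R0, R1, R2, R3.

Op 1: merge R3<->R1 -> R3=(0,0,0,0) R1=(0,0,0,0)
Op 2: inc R2 by 1 -> R2=(0,0,1,0) value=1
Op 3: merge R0<->R1 -> R0=(0,0,0,0) R1=(0,0,0,0)
Op 4: merge R0<->R2 -> R0=(0,0,1,0) R2=(0,0,1,0)
Op 5: merge R2<->R0 -> R2=(0,0,1,0) R0=(0,0,1,0)
Op 6: merge R2<->R0 -> R2=(0,0,1,0) R0=(0,0,1,0)

Answer: 0 0 0 0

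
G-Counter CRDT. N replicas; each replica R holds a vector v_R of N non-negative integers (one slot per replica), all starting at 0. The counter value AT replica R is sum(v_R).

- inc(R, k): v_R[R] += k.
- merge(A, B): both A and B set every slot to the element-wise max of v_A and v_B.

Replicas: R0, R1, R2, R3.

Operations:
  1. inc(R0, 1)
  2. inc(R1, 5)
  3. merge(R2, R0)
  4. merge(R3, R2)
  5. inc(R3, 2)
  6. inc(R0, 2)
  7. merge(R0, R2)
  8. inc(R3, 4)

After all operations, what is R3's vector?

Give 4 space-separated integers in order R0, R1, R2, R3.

Op 1: inc R0 by 1 -> R0=(1,0,0,0) value=1
Op 2: inc R1 by 5 -> R1=(0,5,0,0) value=5
Op 3: merge R2<->R0 -> R2=(1,0,0,0) R0=(1,0,0,0)
Op 4: merge R3<->R2 -> R3=(1,0,0,0) R2=(1,0,0,0)
Op 5: inc R3 by 2 -> R3=(1,0,0,2) value=3
Op 6: inc R0 by 2 -> R0=(3,0,0,0) value=3
Op 7: merge R0<->R2 -> R0=(3,0,0,0) R2=(3,0,0,0)
Op 8: inc R3 by 4 -> R3=(1,0,0,6) value=7

Answer: 1 0 0 6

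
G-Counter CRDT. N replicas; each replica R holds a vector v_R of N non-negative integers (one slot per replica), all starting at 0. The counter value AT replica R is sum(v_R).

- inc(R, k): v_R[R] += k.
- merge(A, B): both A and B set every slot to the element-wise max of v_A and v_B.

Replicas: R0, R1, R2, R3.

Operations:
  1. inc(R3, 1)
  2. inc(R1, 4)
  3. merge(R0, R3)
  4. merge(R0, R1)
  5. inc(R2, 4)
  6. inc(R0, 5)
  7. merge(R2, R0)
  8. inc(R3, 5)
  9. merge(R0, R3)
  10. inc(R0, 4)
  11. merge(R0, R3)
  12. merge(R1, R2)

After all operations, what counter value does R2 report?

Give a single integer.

Answer: 14

Derivation:
Op 1: inc R3 by 1 -> R3=(0,0,0,1) value=1
Op 2: inc R1 by 4 -> R1=(0,4,0,0) value=4
Op 3: merge R0<->R3 -> R0=(0,0,0,1) R3=(0,0,0,1)
Op 4: merge R0<->R1 -> R0=(0,4,0,1) R1=(0,4,0,1)
Op 5: inc R2 by 4 -> R2=(0,0,4,0) value=4
Op 6: inc R0 by 5 -> R0=(5,4,0,1) value=10
Op 7: merge R2<->R0 -> R2=(5,4,4,1) R0=(5,4,4,1)
Op 8: inc R3 by 5 -> R3=(0,0,0,6) value=6
Op 9: merge R0<->R3 -> R0=(5,4,4,6) R3=(5,4,4,6)
Op 10: inc R0 by 4 -> R0=(9,4,4,6) value=23
Op 11: merge R0<->R3 -> R0=(9,4,4,6) R3=(9,4,4,6)
Op 12: merge R1<->R2 -> R1=(5,4,4,1) R2=(5,4,4,1)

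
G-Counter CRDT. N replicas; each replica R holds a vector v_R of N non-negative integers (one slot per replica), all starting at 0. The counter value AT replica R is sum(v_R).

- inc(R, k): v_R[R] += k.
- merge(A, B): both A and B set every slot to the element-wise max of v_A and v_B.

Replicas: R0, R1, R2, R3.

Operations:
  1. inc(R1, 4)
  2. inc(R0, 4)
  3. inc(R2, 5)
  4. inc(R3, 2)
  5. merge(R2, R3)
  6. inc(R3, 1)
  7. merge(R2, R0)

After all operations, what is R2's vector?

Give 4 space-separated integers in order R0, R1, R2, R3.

Op 1: inc R1 by 4 -> R1=(0,4,0,0) value=4
Op 2: inc R0 by 4 -> R0=(4,0,0,0) value=4
Op 3: inc R2 by 5 -> R2=(0,0,5,0) value=5
Op 4: inc R3 by 2 -> R3=(0,0,0,2) value=2
Op 5: merge R2<->R3 -> R2=(0,0,5,2) R3=(0,0,5,2)
Op 6: inc R3 by 1 -> R3=(0,0,5,3) value=8
Op 7: merge R2<->R0 -> R2=(4,0,5,2) R0=(4,0,5,2)

Answer: 4 0 5 2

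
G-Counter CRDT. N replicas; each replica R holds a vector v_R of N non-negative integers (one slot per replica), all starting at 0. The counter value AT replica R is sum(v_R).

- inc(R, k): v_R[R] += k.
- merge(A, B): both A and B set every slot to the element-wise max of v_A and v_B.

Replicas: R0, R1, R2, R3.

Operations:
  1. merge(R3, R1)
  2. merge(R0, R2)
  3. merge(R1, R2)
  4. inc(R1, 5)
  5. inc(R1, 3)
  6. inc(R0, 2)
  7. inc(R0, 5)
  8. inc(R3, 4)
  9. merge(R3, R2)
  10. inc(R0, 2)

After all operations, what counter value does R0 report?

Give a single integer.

Op 1: merge R3<->R1 -> R3=(0,0,0,0) R1=(0,0,0,0)
Op 2: merge R0<->R2 -> R0=(0,0,0,0) R2=(0,0,0,0)
Op 3: merge R1<->R2 -> R1=(0,0,0,0) R2=(0,0,0,0)
Op 4: inc R1 by 5 -> R1=(0,5,0,0) value=5
Op 5: inc R1 by 3 -> R1=(0,8,0,0) value=8
Op 6: inc R0 by 2 -> R0=(2,0,0,0) value=2
Op 7: inc R0 by 5 -> R0=(7,0,0,0) value=7
Op 8: inc R3 by 4 -> R3=(0,0,0,4) value=4
Op 9: merge R3<->R2 -> R3=(0,0,0,4) R2=(0,0,0,4)
Op 10: inc R0 by 2 -> R0=(9,0,0,0) value=9

Answer: 9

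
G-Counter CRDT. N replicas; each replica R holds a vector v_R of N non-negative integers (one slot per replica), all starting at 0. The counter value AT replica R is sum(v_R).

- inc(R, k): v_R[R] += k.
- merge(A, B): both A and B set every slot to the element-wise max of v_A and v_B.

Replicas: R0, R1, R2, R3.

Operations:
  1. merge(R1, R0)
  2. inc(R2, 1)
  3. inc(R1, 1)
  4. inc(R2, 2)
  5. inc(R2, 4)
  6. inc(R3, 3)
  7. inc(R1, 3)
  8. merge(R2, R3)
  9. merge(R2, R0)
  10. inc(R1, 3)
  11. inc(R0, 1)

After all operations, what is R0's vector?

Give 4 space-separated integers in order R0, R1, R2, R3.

Answer: 1 0 7 3

Derivation:
Op 1: merge R1<->R0 -> R1=(0,0,0,0) R0=(0,0,0,0)
Op 2: inc R2 by 1 -> R2=(0,0,1,0) value=1
Op 3: inc R1 by 1 -> R1=(0,1,0,0) value=1
Op 4: inc R2 by 2 -> R2=(0,0,3,0) value=3
Op 5: inc R2 by 4 -> R2=(0,0,7,0) value=7
Op 6: inc R3 by 3 -> R3=(0,0,0,3) value=3
Op 7: inc R1 by 3 -> R1=(0,4,0,0) value=4
Op 8: merge R2<->R3 -> R2=(0,0,7,3) R3=(0,0,7,3)
Op 9: merge R2<->R0 -> R2=(0,0,7,3) R0=(0,0,7,3)
Op 10: inc R1 by 3 -> R1=(0,7,0,0) value=7
Op 11: inc R0 by 1 -> R0=(1,0,7,3) value=11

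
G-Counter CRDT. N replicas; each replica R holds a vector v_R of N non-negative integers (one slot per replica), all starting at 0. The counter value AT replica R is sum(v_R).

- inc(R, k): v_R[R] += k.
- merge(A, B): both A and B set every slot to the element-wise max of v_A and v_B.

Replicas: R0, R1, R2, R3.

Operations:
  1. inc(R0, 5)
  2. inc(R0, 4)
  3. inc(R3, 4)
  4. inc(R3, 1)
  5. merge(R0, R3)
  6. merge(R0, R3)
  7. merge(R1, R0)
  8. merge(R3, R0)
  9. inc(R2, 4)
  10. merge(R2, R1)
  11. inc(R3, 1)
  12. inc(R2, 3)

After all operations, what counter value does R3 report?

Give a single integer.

Op 1: inc R0 by 5 -> R0=(5,0,0,0) value=5
Op 2: inc R0 by 4 -> R0=(9,0,0,0) value=9
Op 3: inc R3 by 4 -> R3=(0,0,0,4) value=4
Op 4: inc R3 by 1 -> R3=(0,0,0,5) value=5
Op 5: merge R0<->R3 -> R0=(9,0,0,5) R3=(9,0,0,5)
Op 6: merge R0<->R3 -> R0=(9,0,0,5) R3=(9,0,0,5)
Op 7: merge R1<->R0 -> R1=(9,0,0,5) R0=(9,0,0,5)
Op 8: merge R3<->R0 -> R3=(9,0,0,5) R0=(9,0,0,5)
Op 9: inc R2 by 4 -> R2=(0,0,4,0) value=4
Op 10: merge R2<->R1 -> R2=(9,0,4,5) R1=(9,0,4,5)
Op 11: inc R3 by 1 -> R3=(9,0,0,6) value=15
Op 12: inc R2 by 3 -> R2=(9,0,7,5) value=21

Answer: 15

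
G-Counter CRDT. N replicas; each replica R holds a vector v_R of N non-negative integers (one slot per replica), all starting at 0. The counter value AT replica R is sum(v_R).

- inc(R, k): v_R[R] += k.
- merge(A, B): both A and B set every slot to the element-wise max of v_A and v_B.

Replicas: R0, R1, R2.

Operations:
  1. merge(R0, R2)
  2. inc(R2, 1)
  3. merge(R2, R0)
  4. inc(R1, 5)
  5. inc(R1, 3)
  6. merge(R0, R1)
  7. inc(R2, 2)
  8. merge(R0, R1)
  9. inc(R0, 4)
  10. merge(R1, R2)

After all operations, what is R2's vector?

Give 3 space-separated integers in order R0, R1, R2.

Op 1: merge R0<->R2 -> R0=(0,0,0) R2=(0,0,0)
Op 2: inc R2 by 1 -> R2=(0,0,1) value=1
Op 3: merge R2<->R0 -> R2=(0,0,1) R0=(0,0,1)
Op 4: inc R1 by 5 -> R1=(0,5,0) value=5
Op 5: inc R1 by 3 -> R1=(0,8,0) value=8
Op 6: merge R0<->R1 -> R0=(0,8,1) R1=(0,8,1)
Op 7: inc R2 by 2 -> R2=(0,0,3) value=3
Op 8: merge R0<->R1 -> R0=(0,8,1) R1=(0,8,1)
Op 9: inc R0 by 4 -> R0=(4,8,1) value=13
Op 10: merge R1<->R2 -> R1=(0,8,3) R2=(0,8,3)

Answer: 0 8 3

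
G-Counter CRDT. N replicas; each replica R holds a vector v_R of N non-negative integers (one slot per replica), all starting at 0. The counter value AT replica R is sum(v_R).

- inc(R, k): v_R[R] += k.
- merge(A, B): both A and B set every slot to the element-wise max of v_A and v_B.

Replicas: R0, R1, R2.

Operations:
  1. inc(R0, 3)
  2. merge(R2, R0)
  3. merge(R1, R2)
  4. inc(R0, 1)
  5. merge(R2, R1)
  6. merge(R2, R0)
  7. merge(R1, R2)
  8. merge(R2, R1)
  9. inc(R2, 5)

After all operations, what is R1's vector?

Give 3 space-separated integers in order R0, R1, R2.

Op 1: inc R0 by 3 -> R0=(3,0,0) value=3
Op 2: merge R2<->R0 -> R2=(3,0,0) R0=(3,0,0)
Op 3: merge R1<->R2 -> R1=(3,0,0) R2=(3,0,0)
Op 4: inc R0 by 1 -> R0=(4,0,0) value=4
Op 5: merge R2<->R1 -> R2=(3,0,0) R1=(3,0,0)
Op 6: merge R2<->R0 -> R2=(4,0,0) R0=(4,0,0)
Op 7: merge R1<->R2 -> R1=(4,0,0) R2=(4,0,0)
Op 8: merge R2<->R1 -> R2=(4,0,0) R1=(4,0,0)
Op 9: inc R2 by 5 -> R2=(4,0,5) value=9

Answer: 4 0 0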